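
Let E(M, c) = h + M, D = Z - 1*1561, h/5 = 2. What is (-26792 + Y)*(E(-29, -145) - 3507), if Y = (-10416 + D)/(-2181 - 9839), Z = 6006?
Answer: 567745711047/6010 ≈ 9.4467e+7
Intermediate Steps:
h = 10 (h = 5*2 = 10)
D = 4445 (D = 6006 - 1*1561 = 6006 - 1561 = 4445)
E(M, c) = 10 + M
Y = 5971/12020 (Y = (-10416 + 4445)/(-2181 - 9839) = -5971/(-12020) = -5971*(-1/12020) = 5971/12020 ≈ 0.49676)
(-26792 + Y)*(E(-29, -145) - 3507) = (-26792 + 5971/12020)*((10 - 29) - 3507) = -322033869*(-19 - 3507)/12020 = -322033869/12020*(-3526) = 567745711047/6010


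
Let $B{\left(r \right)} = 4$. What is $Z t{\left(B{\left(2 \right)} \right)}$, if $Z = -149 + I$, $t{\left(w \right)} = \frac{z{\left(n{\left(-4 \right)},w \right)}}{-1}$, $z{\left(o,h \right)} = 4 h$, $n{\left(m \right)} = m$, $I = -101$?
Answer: $4000$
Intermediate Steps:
$t{\left(w \right)} = - 4 w$ ($t{\left(w \right)} = \frac{4 w}{-1} = 4 w \left(-1\right) = - 4 w$)
$Z = -250$ ($Z = -149 - 101 = -250$)
$Z t{\left(B{\left(2 \right)} \right)} = - 250 \left(\left(-4\right) 4\right) = \left(-250\right) \left(-16\right) = 4000$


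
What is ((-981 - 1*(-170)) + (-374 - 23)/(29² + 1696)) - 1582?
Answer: -6071438/2537 ≈ -2393.2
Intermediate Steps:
((-981 - 1*(-170)) + (-374 - 23)/(29² + 1696)) - 1582 = ((-981 + 170) - 397/(841 + 1696)) - 1582 = (-811 - 397/2537) - 1582 = -2057904/2537 - 1582 = -6071438/2537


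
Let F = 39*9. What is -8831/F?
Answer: -8831/351 ≈ -25.160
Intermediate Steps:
F = 351
-8831/F = -8831/351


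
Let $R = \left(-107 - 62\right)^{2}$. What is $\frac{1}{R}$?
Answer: $\frac{1}{28561} \approx 3.5013 \cdot 10^{-5}$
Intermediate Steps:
$R = 28561$ ($R = \left(-169\right)^{2} = 28561$)
$\frac{1}{R} = \frac{1}{28561}$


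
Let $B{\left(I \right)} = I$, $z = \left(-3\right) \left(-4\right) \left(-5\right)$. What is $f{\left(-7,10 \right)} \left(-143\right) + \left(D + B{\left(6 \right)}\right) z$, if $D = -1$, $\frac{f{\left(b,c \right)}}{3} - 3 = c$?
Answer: $-5877$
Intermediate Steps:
$f{\left(b,c \right)} = 9 + 3 c$
$z = -60$ ($z = 12 \left(-5\right) = -60$)
$f{\left(-7,10 \right)} \left(-143\right) + \left(D + B{\left(6 \right)}\right) z = \left(9 + 3 \cdot 10\right) \left(-143\right) + \left(-1 + 6\right) \left(-60\right) = \left(9 + 30\right) \left(-143\right) + 5 \left(-60\right) = 39 \left(-143\right) - 300 = -5577 - 300 = -5877$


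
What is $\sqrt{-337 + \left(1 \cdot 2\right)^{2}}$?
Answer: $3 i \sqrt{37} \approx 18.248 i$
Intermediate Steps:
$\sqrt{-337 + \left(1 \cdot 2\right)^{2}} = \sqrt{-337 + 2^{2}} = \sqrt{-337 + 4} = \sqrt{-333} = 3 i \sqrt{37}$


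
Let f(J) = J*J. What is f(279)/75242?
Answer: 77841/75242 ≈ 1.0345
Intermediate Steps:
f(J) = J**2
f(279)/75242 = 279**2/75242 = 77841*(1/75242) = 77841/75242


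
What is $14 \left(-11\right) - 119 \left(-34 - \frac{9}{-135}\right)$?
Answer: $\frac{58261}{15} \approx 3884.1$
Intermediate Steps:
$14 \left(-11\right) - 119 \left(-34 - \frac{9}{-135}\right) = -154 - 119 \left(-34 - - \frac{1}{15}\right) = -154 - 119 \left(-34 + \frac{1}{15}\right) = -154 - - \frac{60571}{15} = -154 + \frac{60571}{15} = \frac{58261}{15}$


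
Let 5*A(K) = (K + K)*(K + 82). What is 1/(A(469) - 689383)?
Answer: -5/2930077 ≈ -1.7064e-6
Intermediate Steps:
A(K) = 2*K*(82 + K)/5 (A(K) = ((K + K)*(K + 82))/5 = ((2*K)*(82 + K))/5 = (2*K*(82 + K))/5 = 2*K*(82 + K)/5)
1/(A(469) - 689383) = 1/((⅖)*469*(82 + 469) - 689383) = 1/((⅖)*469*551 - 689383) = 1/(516838/5 - 689383) = 1/(-2930077/5) = -5/2930077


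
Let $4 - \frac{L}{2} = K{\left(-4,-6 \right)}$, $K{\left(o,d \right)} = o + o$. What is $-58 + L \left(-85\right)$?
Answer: $-2098$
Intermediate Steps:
$K{\left(o,d \right)} = 2 o$
$L = 24$ ($L = 8 - 2 \cdot 2 \left(-4\right) = 8 - -16 = 8 + 16 = 24$)
$-58 + L \left(-85\right) = -58 + 24 \left(-85\right) = -58 - 2040 = -2098$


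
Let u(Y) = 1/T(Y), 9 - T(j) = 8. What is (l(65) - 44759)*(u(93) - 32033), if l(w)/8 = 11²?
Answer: 1402713312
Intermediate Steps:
T(j) = 1 (T(j) = 9 - 1*8 = 9 - 8 = 1)
u(Y) = 1 (u(Y) = 1/1 = 1)
l(w) = 968 (l(w) = 8*11² = 8*121 = 968)
(l(65) - 44759)*(u(93) - 32033) = (968 - 44759)*(1 - 32033) = -43791*(-32032) = 1402713312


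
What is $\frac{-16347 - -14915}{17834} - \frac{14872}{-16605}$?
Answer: $\frac{120724444}{148066785} \approx 0.81534$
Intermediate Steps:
$\frac{-16347 - -14915}{17834} - \frac{14872}{-16605} = \left(-16347 + 14915\right) \frac{1}{17834} - - \frac{14872}{16605} = \left(-1432\right) \frac{1}{17834} + \frac{14872}{16605} = - \frac{716}{8917} + \frac{14872}{16605} = \frac{120724444}{148066785}$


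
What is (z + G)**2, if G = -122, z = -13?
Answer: 18225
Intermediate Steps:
(z + G)**2 = (-13 - 122)**2 = (-135)**2 = 18225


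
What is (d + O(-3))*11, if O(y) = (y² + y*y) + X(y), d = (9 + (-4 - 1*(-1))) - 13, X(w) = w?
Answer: 88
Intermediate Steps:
d = -7 (d = (9 + (-4 + 1)) - 13 = (9 - 3) - 13 = 6 - 13 = -7)
O(y) = y + 2*y² (O(y) = (y² + y*y) + y = (y² + y²) + y = 2*y² + y = y + 2*y²)
(d + O(-3))*11 = (-7 - 3*(1 + 2*(-3)))*11 = (-7 - 3*(1 - 6))*11 = (-7 - 3*(-5))*11 = (-7 + 15)*11 = 8*11 = 88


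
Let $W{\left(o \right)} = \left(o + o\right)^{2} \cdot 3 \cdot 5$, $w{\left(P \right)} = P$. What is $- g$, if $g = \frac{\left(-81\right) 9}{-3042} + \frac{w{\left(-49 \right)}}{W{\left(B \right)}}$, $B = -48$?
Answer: $- \frac{5590439}{23362560} \approx -0.23929$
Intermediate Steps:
$W{\left(o \right)} = 60 o^{2}$ ($W{\left(o \right)} = \left(2 o\right)^{2} \cdot 3 \cdot 5 = 4 o^{2} \cdot 3 \cdot 5 = 12 o^{2} \cdot 5 = 60 o^{2}$)
$g = \frac{5590439}{23362560}$ ($g = \frac{\left(-81\right) 9}{-3042} - \frac{49}{60 \left(-48\right)^{2}} = \left(-729\right) \left(- \frac{1}{3042}\right) - \frac{49}{60 \cdot 2304} = \frac{81}{338} - \frac{49}{138240} = \frac{5590439}{23362560} \approx 0.23929$)
$- g = \left(-1\right) \frac{5590439}{23362560} = - \frac{5590439}{23362560}$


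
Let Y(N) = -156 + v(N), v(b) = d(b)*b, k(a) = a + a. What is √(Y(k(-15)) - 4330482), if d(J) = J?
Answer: 21*I*√9818 ≈ 2080.8*I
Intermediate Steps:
k(a) = 2*a
v(b) = b² (v(b) = b*b = b²)
Y(N) = -156 + N²
√(Y(k(-15)) - 4330482) = √((-156 + (2*(-15))²) - 4330482) = √((-156 + (-30)²) - 4330482) = √((-156 + 900) - 4330482) = √(744 - 4330482) = √(-4329738) = 21*I*√9818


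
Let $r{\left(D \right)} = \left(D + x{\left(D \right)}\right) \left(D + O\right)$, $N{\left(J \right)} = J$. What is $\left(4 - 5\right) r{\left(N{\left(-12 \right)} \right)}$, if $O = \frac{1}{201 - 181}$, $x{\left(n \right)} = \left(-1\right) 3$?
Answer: $- \frac{717}{4} \approx -179.25$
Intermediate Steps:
$x{\left(n \right)} = -3$
$O = \frac{1}{20} \approx 0.05$
$r{\left(D \right)} = \left(-3 + D\right) \left(\frac{1}{20} + D\right)$ ($r{\left(D \right)} = \left(D - 3\right) \left(D + \frac{1}{20}\right) = \left(-3 + D\right) \left(\frac{1}{20} + D\right)$)
$\left(4 - 5\right) r{\left(N{\left(-12 \right)} \right)} = \left(4 - 5\right) \left(- \frac{3}{20} + \left(-12\right)^{2} - - \frac{177}{5}\right) = \left(4 - 5\right) \left(- \frac{3}{20} + 144 + \frac{177}{5}\right) = \left(-1\right) \frac{717}{4} = - \frac{717}{4}$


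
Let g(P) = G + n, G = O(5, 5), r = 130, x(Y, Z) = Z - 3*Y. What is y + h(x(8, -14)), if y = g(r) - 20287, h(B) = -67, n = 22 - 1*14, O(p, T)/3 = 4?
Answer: -20334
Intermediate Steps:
O(p, T) = 12 (O(p, T) = 3*4 = 12)
n = 8 (n = 22 - 14 = 8)
G = 12
g(P) = 20 (g(P) = 12 + 8 = 20)
y = -20267 (y = 20 - 20287 = -20267)
y + h(x(8, -14)) = -20267 - 67 = -20334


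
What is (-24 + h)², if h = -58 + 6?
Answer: 5776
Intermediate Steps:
h = -52
(-24 + h)² = (-24 - 52)² = (-76)² = 5776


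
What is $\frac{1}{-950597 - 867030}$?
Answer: $- \frac{1}{1817627} \approx -5.5017 \cdot 10^{-7}$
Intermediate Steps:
$\frac{1}{-950597 - 867030} = \frac{1}{-1817627} = - \frac{1}{1817627}$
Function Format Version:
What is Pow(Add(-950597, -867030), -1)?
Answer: Rational(-1, 1817627) ≈ -5.5017e-7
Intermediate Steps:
Pow(Add(-950597, -867030), -1) = Pow(-1817627, -1) = Rational(-1, 1817627)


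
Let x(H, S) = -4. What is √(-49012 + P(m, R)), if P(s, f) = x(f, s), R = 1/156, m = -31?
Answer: 2*I*√12254 ≈ 221.4*I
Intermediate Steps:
R = 1/156 ≈ 0.0064103
P(s, f) = -4
√(-49012 + P(m, R)) = √(-49012 - 4) = √(-49016) = 2*I*√12254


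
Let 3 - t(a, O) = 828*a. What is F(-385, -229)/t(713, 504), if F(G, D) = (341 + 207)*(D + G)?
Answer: 1096/1923 ≈ 0.56994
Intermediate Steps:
t(a, O) = 3 - 828*a
F(G, D) = 548*D + 548*G (F(G, D) = 548*(D + G) = 548*D + 548*G)
F(-385, -229)/t(713, 504) = (548*(-229) + 548*(-385))/(3 - 828*713) = (-125492 - 210980)/(3 - 590364) = -336472/(-590361) = -336472*(-1/590361) = 1096/1923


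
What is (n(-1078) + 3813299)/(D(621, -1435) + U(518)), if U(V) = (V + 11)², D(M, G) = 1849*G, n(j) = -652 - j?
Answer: -3813725/2373474 ≈ -1.6068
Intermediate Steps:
U(V) = (11 + V)²
(n(-1078) + 3813299)/(D(621, -1435) + U(518)) = ((-652 - 1*(-1078)) + 3813299)/(1849*(-1435) + (11 + 518)²) = ((-652 + 1078) + 3813299)/(-2653315 + 529²) = (426 + 3813299)/(-2653315 + 279841) = 3813725/(-2373474) = 3813725*(-1/2373474) = -3813725/2373474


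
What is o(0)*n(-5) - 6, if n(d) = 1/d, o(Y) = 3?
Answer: -33/5 ≈ -6.6000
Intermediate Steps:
n(d) = 1/d
o(0)*n(-5) - 6 = 3/(-5) - 6 = 3*(-⅕) - 6 = -⅗ - 6 = -33/5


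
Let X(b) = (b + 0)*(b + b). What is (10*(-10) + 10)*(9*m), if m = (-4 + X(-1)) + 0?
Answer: 1620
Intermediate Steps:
X(b) = 2*b**2 (X(b) = b*(2*b) = 2*b**2)
m = -2 (m = (-4 + 2*(-1)**2) + 0 = (-4 + 2*1) + 0 = (-4 + 2) + 0 = -2 + 0 = -2)
(10*(-10) + 10)*(9*m) = (10*(-10) + 10)*(9*(-2)) = (-100 + 10)*(-18) = -90*(-18) = 1620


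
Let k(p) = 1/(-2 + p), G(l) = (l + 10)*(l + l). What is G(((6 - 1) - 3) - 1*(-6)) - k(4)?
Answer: 575/2 ≈ 287.50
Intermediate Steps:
G(l) = 2*l*(10 + l) (G(l) = (10 + l)*(2*l) = 2*l*(10 + l))
G(((6 - 1) - 3) - 1*(-6)) - k(4) = 2*(((6 - 1) - 3) - 1*(-6))*(10 + (((6 - 1) - 3) - 1*(-6))) - 1/(-2 + 4) = 2*((5 - 3) + 6)*(10 + ((5 - 3) + 6)) - 1/2 = 2*(2 + 6)*(10 + (2 + 6)) - 1*1/2 = 2*8*(10 + 8) - 1/2 = 2*8*18 - 1/2 = 288 - 1/2 = 575/2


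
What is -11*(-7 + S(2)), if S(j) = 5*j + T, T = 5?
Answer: -88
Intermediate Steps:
S(j) = 5 + 5*j (S(j) = 5*j + 5 = 5 + 5*j)
-11*(-7 + S(2)) = -11*(-7 + (5 + 5*2)) = -11*(-7 + (5 + 10)) = -11*(-7 + 15) = -11*8 = -88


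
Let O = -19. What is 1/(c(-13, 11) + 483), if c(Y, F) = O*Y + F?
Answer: 1/741 ≈ 0.0013495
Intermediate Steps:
c(Y, F) = F - 19*Y (c(Y, F) = -19*Y + F = F - 19*Y)
1/(c(-13, 11) + 483) = 1/((11 - 19*(-13)) + 483) = 1/((11 + 247) + 483) = 1/(258 + 483) = 1/741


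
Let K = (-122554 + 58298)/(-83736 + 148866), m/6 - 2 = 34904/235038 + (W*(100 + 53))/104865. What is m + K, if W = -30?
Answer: 103824061964176/8918200196295 ≈ 11.642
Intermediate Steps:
m = 3458393552/273858443 (m = 12 + 6*(34904/235038 - 30*(100 + 53)/104865) = 12 + 6*(34904*(1/235038) - 30*153*(1/104865)) = 12 + 6*(17452/117519 - 4590*1/104865) = 12 + 6*(17452/117519 - 306/6991) = 12 + 6*(86046118/821575329) = 12 + 172092236/273858443 = 3458393552/273858443 ≈ 12.628)
K = -32128/32565 (K = -64256/65130 = -64256*1/65130 = -32128/32565 ≈ -0.98658)
m + K = 3458393552/273858443 - 32128/32565 = 103824061964176/8918200196295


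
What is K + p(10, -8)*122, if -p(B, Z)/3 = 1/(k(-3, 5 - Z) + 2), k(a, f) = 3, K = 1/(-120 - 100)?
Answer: -3221/44 ≈ -73.205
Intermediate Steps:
K = -1/220 (K = 1/(-220) = -1/220 ≈ -0.0045455)
p(B, Z) = -⅗ (p(B, Z) = -3/(3 + 2) = -3/5 = -3*⅕ = -⅗)
K + p(10, -8)*122 = -1/220 - ⅗*122 = -1/220 - 366/5 = -3221/44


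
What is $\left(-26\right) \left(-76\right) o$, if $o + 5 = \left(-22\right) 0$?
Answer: $-9880$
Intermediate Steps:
$o = -5$ ($o = -5 - 0 = -5 + 0 = -5$)
$\left(-26\right) \left(-76\right) o = \left(-26\right) \left(-76\right) \left(-5\right) = 1976 \left(-5\right) = -9880$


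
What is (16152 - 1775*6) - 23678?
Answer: -18176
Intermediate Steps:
(16152 - 1775*6) - 23678 = (16152 - 10650) - 23678 = 5502 - 23678 = -18176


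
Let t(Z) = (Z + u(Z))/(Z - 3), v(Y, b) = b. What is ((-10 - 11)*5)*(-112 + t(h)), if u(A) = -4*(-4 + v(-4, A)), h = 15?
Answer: 48055/4 ≈ 12014.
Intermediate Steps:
u(A) = 16 - 4*A (u(A) = -4*(-4 + A) = 16 - 4*A)
t(Z) = (16 - 3*Z)/(-3 + Z) (t(Z) = (Z + (16 - 4*Z))/(Z - 3) = (16 - 3*Z)/(-3 + Z))
((-10 - 11)*5)*(-112 + t(h)) = ((-10 - 11)*5)*(-112 + (16 - 3*15)/(-3 + 15)) = (-21*5)*(-112 + (16 - 45)/12) = -105*(-112 + (1/12)*(-29)) = -105*(-112 - 29/12) = -105*(-1373/12) = 48055/4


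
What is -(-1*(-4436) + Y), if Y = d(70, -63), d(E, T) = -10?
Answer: -4426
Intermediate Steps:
Y = -10
-(-1*(-4436) + Y) = -(-1*(-4436) - 10) = -(4436 - 10) = -1*4426 = -4426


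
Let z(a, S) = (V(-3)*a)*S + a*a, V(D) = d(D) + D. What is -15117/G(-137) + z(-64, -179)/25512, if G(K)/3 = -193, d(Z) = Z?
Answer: 14509931/615477 ≈ 23.575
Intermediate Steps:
G(K) = -579 (G(K) = 3*(-193) = -579)
V(D) = 2*D (V(D) = D + D = 2*D)
z(a, S) = a² - 6*S*a (z(a, S) = ((2*(-3))*a)*S + a*a = (-6*a)*S + a² = -6*S*a + a² = a² - 6*S*a)
-15117/G(-137) + z(-64, -179)/25512 = -15117/(-579) - 64*(-64 - 6*(-179))/25512 = -15117*(-1/579) - 64*(-64 + 1074)*(1/25512) = 5039/193 - 64*1010*(1/25512) = 5039/193 - 64640*1/25512 = 5039/193 - 8080/3189 = 14509931/615477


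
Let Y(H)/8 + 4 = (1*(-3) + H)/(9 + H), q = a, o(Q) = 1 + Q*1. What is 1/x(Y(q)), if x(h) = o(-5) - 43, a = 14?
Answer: -1/47 ≈ -0.021277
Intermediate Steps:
o(Q) = 1 + Q
q = 14
Y(H) = -32 + 8*(-3 + H)/(9 + H) (Y(H) = -32 + 8*((1*(-3) + H)/(9 + H)) = -32 + 8*((-3 + H)/(9 + H)) = -32 + 8*(-3 + H)/(9 + H))
x(h) = -47 (x(h) = (1 - 5) - 43 = -4 - 43 = -47)
1/x(Y(q)) = 1/(-47) = -1/47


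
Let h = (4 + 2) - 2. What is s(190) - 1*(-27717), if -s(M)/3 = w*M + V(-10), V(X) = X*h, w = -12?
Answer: 34677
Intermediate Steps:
h = 4 (h = 6 - 2 = 4)
V(X) = 4*X (V(X) = X*4 = 4*X)
s(M) = 120 + 36*M (s(M) = -3*(-12*M + 4*(-10)) = -3*(-12*M - 40) = -3*(-40 - 12*M) = 120 + 36*M)
s(190) - 1*(-27717) = (120 + 36*190) - 1*(-27717) = (120 + 6840) + 27717 = 6960 + 27717 = 34677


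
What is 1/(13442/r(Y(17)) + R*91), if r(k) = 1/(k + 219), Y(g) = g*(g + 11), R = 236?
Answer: 1/9363666 ≈ 1.0680e-7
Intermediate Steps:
Y(g) = g*(11 + g)
r(k) = 1/(219 + k)
1/(13442/r(Y(17)) + R*91) = 1/(13442/(1/(219 + 17*(11 + 17))) + 236*91) = 1/(13442/(1/(219 + 17*28)) + 21476) = 1/(13442/(1/(219 + 476)) + 21476) = 1/(13442/(1/695) + 21476) = 1/(13442*695 + 21476) = 1/(9342190 + 21476) = 1/9363666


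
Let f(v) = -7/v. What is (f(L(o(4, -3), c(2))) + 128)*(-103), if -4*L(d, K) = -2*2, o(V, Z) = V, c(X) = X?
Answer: -12463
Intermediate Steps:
L(d, K) = 1 (L(d, K) = -(-1)*2/2 = -¼*(-4) = 1)
(f(L(o(4, -3), c(2))) + 128)*(-103) = (-7/1 + 128)*(-103) = (-7*1 + 128)*(-103) = (-7 + 128)*(-103) = 121*(-103) = -12463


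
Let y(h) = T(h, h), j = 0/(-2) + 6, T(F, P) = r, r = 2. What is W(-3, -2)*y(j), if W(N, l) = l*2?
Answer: -8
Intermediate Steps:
W(N, l) = 2*l
T(F, P) = 2
j = 6 (j = 0*(-½) + 6 = 0 + 6 = 6)
y(h) = 2
W(-3, -2)*y(j) = (2*(-2))*2 = -4*2 = -8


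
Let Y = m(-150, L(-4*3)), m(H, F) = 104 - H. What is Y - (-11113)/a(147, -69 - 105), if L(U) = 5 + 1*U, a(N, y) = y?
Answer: 33083/174 ≈ 190.13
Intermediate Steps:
L(U) = 5 + U
Y = 254 (Y = 104 - 1*(-150) = 104 + 150 = 254)
Y - (-11113)/a(147, -69 - 105) = 254 - (-11113)/(-69 - 105) = 254 - (-11113)/(-174) = 254 - (-11113)*(-1)/174 = 254 - 1*11113/174 = 254 - 11113/174 = 33083/174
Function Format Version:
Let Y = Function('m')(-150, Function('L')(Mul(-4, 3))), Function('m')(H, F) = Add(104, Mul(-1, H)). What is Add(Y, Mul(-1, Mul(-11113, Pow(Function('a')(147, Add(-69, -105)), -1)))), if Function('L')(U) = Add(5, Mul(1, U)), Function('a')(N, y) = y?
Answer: Rational(33083, 174) ≈ 190.13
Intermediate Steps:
Function('L')(U) = Add(5, U)
Y = 254 (Y = Add(104, Mul(-1, -150)) = Add(104, 150) = 254)
Add(Y, Mul(-1, Mul(-11113, Pow(Function('a')(147, Add(-69, -105)), -1)))) = Add(254, Mul(-1, Mul(-11113, Pow(Add(-69, -105), -1)))) = Add(254, Mul(-1, Mul(-11113, Pow(-174, -1)))) = Add(254, Mul(-1, Mul(-11113, Rational(-1, 174)))) = Add(254, Mul(-1, Rational(11113, 174))) = Add(254, Rational(-11113, 174)) = Rational(33083, 174)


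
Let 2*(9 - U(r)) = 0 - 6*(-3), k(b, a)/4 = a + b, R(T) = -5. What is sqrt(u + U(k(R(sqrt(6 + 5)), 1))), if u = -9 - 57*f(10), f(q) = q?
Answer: I*sqrt(579) ≈ 24.062*I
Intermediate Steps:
k(b, a) = 4*a + 4*b (k(b, a) = 4*(a + b) = 4*a + 4*b)
U(r) = 0 (U(r) = 9 - (0 - 6*(-3))/2 = 9 - (0 + 18)/2 = 9 - 1/2*18 = 9 - 9 = 0)
u = -579 (u = -9 - 57*10 = -9 - 570 = -579)
sqrt(u + U(k(R(sqrt(6 + 5)), 1))) = sqrt(-579 + 0) = sqrt(-579) = I*sqrt(579)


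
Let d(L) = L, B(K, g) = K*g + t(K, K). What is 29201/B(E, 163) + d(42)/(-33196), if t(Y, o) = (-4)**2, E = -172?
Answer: -242633309/232537980 ≈ -1.0434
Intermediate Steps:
t(Y, o) = 16
B(K, g) = 16 + K*g (B(K, g) = K*g + 16 = 16 + K*g)
29201/B(E, 163) + d(42)/(-33196) = 29201/(16 - 172*163) + 42/(-33196) = 29201/(16 - 28036) + 42*(-1/33196) = 29201/(-28020) - 21/16598 = 29201*(-1/28020) - 21/16598 = -29201/28020 - 21/16598 = -242633309/232537980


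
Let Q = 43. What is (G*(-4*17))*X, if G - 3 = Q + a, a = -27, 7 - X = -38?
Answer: -58140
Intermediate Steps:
X = 45 (X = 7 - 1*(-38) = 7 + 38 = 45)
G = 19 (G = 3 + (43 - 27) = 3 + 16 = 19)
(G*(-4*17))*X = (19*(-4*17))*45 = (19*(-68))*45 = -1292*45 = -58140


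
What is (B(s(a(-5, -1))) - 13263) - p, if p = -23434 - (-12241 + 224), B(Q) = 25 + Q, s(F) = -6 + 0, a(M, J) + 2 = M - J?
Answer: -1827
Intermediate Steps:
a(M, J) = -2 + M - J (a(M, J) = -2 + (M - J) = -2 + M - J)
s(F) = -6
p = -11417 (p = -23434 - 1*(-12017) = -23434 + 12017 = -11417)
(B(s(a(-5, -1))) - 13263) - p = ((25 - 6) - 13263) - 1*(-11417) = (19 - 13263) + 11417 = -13244 + 11417 = -1827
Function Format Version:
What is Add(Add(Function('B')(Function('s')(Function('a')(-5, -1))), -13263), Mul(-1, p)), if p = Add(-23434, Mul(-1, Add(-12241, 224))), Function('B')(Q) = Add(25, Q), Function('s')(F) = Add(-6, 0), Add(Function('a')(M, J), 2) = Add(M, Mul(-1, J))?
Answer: -1827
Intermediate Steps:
Function('a')(M, J) = Add(-2, M, Mul(-1, J)) (Function('a')(M, J) = Add(-2, Add(M, Mul(-1, J))) = Add(-2, M, Mul(-1, J)))
Function('s')(F) = -6
p = -11417 (p = Add(-23434, Mul(-1, -12017)) = Add(-23434, 12017) = -11417)
Add(Add(Function('B')(Function('s')(Function('a')(-5, -1))), -13263), Mul(-1, p)) = Add(Add(Add(25, -6), -13263), Mul(-1, -11417)) = Add(Add(19, -13263), 11417) = Add(-13244, 11417) = -1827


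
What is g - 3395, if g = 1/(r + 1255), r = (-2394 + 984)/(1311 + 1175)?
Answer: -5293686457/1559260 ≈ -3395.0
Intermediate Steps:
r = -705/1243 (r = -1410/2486 = -1410*1/2486 = -705/1243 ≈ -0.56718)
g = 1243/1559260 (g = 1/(-705/1243 + 1255) = 1/(1559260/1243) = 1243/1559260 ≈ 0.00079717)
g - 3395 = 1243/1559260 - 3395 = -5293686457/1559260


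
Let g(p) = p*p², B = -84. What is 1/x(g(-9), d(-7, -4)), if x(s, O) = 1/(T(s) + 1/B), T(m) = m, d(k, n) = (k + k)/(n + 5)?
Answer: -61237/84 ≈ -729.01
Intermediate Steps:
d(k, n) = 2*k/(5 + n) (d(k, n) = (2*k)/(5 + n) = 2*k/(5 + n))
g(p) = p³
x(s, O) = 1/(-1/84 + s) (x(s, O) = 1/(s + 1/(-84)) = 1/(s - 1/84) = 1/(-1/84 + s))
1/x(g(-9), d(-7, -4)) = 1/(84/(-1 + 84*(-9)³)) = 1/(84/(-1 + 84*(-729))) = 1/(84/(-1 - 61236)) = 1/(84/(-61237)) = 1/(84*(-1/61237)) = 1/(-84/61237) = -61237/84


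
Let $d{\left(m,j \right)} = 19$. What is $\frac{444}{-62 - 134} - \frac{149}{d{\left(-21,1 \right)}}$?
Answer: $- \frac{9410}{931} \approx -10.107$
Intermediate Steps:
$\frac{444}{-62 - 134} - \frac{149}{d{\left(-21,1 \right)}} = \frac{444}{-62 - 134} - \frac{149}{19} = \frac{444}{-196} - \frac{149}{19} = 444 \left(- \frac{1}{196}\right) - \frac{149}{19} = - \frac{111}{49} - \frac{149}{19} = - \frac{9410}{931}$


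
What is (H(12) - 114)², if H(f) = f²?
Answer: 900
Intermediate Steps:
(H(12) - 114)² = (12² - 114)² = (144 - 114)² = 30² = 900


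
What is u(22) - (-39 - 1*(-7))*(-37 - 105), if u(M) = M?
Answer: -4522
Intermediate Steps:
u(22) - (-39 - 1*(-7))*(-37 - 105) = 22 - (-39 - 1*(-7))*(-37 - 105) = 22 - (-39 + 7)*(-142) = 22 - (-32)*(-142) = 22 - 1*4544 = 22 - 4544 = -4522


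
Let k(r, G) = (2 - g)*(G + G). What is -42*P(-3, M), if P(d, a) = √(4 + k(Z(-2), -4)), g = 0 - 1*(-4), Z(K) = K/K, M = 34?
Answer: -84*√5 ≈ -187.83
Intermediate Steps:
Z(K) = 1
g = 4 (g = 0 + 4 = 4)
k(r, G) = -4*G (k(r, G) = (2 - 1*4)*(G + G) = (2 - 4)*(2*G) = -4*G)
P(d, a) = 2*√5 (P(d, a) = √(4 - 4*(-4)) = √(4 + 16) = √20 = 2*√5)
-42*P(-3, M) = -84*√5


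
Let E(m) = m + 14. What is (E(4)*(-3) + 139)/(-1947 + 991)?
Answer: -85/956 ≈ -0.088912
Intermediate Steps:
E(m) = 14 + m
(E(4)*(-3) + 139)/(-1947 + 991) = ((14 + 4)*(-3) + 139)/(-1947 + 991) = (18*(-3) + 139)/(-956) = (-54 + 139)*(-1/956) = 85*(-1/956) = -85/956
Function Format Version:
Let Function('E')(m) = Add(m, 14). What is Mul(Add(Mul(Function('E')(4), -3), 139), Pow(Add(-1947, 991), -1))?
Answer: Rational(-85, 956) ≈ -0.088912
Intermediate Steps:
Function('E')(m) = Add(14, m)
Mul(Add(Mul(Function('E')(4), -3), 139), Pow(Add(-1947, 991), -1)) = Mul(Add(Mul(Add(14, 4), -3), 139), Pow(Add(-1947, 991), -1)) = Mul(Add(Mul(18, -3), 139), Pow(-956, -1)) = Mul(Add(-54, 139), Rational(-1, 956)) = Mul(85, Rational(-1, 956)) = Rational(-85, 956)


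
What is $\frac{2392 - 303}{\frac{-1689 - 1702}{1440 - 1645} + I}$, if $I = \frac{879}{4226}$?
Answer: $\frac{1809763370}{14510561} \approx 124.72$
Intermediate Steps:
$I = \frac{879}{4226}$ ($I = 879 \cdot \frac{1}{4226} = \frac{879}{4226} \approx 0.208$)
$\frac{2392 - 303}{\frac{-1689 - 1702}{1440 - 1645} + I} = \frac{2392 - 303}{\frac{-1689 - 1702}{1440 - 1645} + \frac{879}{4226}} = \frac{2089}{- \frac{3391}{-205} + \frac{879}{4226}} = \frac{2089}{\left(-3391\right) \left(- \frac{1}{205}\right) + \frac{879}{4226}} = \frac{2089}{\frac{3391}{205} + \frac{879}{4226}} = \frac{2089}{\frac{14510561}{866330}} = 2089 \cdot \frac{866330}{14510561} = \frac{1809763370}{14510561}$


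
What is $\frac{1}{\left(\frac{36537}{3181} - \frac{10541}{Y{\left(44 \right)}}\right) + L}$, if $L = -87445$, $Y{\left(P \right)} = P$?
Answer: $- \frac{139964}{12271075273} \approx -1.1406 \cdot 10^{-5}$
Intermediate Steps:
$\frac{1}{\left(\frac{36537}{3181} - \frac{10541}{Y{\left(44 \right)}}\right) + L} = \frac{1}{\left(\frac{36537}{3181} - \frac{10541}{44}\right) - 87445} = \frac{1}{- \frac{31923293}{139964} - 87445} = \frac{1}{- \frac{12271075273}{139964}} = - \frac{139964}{12271075273}$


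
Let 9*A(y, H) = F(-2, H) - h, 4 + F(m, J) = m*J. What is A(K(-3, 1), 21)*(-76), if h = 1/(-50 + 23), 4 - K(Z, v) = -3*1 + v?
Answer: 94316/243 ≈ 388.13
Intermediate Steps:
K(Z, v) = 7 - v (K(Z, v) = 4 - (-3*1 + v) = 4 - (-3 + v) = 4 + (3 - v) = 7 - v)
F(m, J) = -4 + J*m (F(m, J) = -4 + m*J = -4 + J*m)
h = -1/27 (h = 1/(-27) = -1/27 ≈ -0.037037)
A(y, H) = -107/243 - 2*H/9 (A(y, H) = ((-4 + H*(-2)) - 1*(-1/27))/9 = ((-4 - 2*H) + 1/27)/9 = (-107/27 - 2*H)/9 = -107/243 - 2*H/9)
A(K(-3, 1), 21)*(-76) = (-107/243 - 2/9*21)*(-76) = (-107/243 - 14/3)*(-76) = -1241/243*(-76) = 94316/243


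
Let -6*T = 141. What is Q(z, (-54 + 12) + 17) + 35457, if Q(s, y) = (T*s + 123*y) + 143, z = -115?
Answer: 70455/2 ≈ 35228.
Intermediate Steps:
T = -47/2 (T = -⅙*141 = -47/2 ≈ -23.500)
Q(s, y) = 143 + 123*y - 47*s/2 (Q(s, y) = (-47*s/2 + 123*y) + 143 = (123*y - 47*s/2) + 143 = 143 + 123*y - 47*s/2)
Q(z, (-54 + 12) + 17) + 35457 = (143 + 123*((-54 + 12) + 17) - 47/2*(-115)) + 35457 = (143 + 123*(-42 + 17) + 5405/2) + 35457 = (143 + 123*(-25) + 5405/2) + 35457 = (143 - 3075 + 5405/2) + 35457 = -459/2 + 35457 = 70455/2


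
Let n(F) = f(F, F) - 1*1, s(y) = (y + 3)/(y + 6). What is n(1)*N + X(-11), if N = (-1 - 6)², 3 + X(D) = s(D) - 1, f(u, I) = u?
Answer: -12/5 ≈ -2.4000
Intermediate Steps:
s(y) = (3 + y)/(6 + y)
n(F) = -1 + F (n(F) = F - 1*1 = F - 1 = -1 + F)
X(D) = -4 + (3 + D)/(6 + D) (X(D) = -3 + ((3 + D)/(6 + D) - 1) = -3 + (-1 + (3 + D)/(6 + D)) = -4 + (3 + D)/(6 + D))
N = 49 (N = (-7)² = 49)
n(1)*N + X(-11) = (-1 + 1)*49 + 3*(-7 - 1*(-11))/(6 - 11) = 0*49 + 3*(-7 + 11)/(-5) = 0 + 3*(-⅕)*4 = 0 - 12/5 = -12/5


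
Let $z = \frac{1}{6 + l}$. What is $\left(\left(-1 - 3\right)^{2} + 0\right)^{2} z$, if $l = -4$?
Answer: $128$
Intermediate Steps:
$z = \frac{1}{2}$ ($z = \frac{1}{6 - 4} = \frac{1}{2} \approx 0.5$)
$\left(\left(-1 - 3\right)^{2} + 0\right)^{2} z = \left(\left(-1 - 3\right)^{2} + 0\right)^{2} \cdot \frac{1}{2} = \left(\left(-4\right)^{2} + 0\right)^{2} \cdot \frac{1}{2} = \left(16 + 0\right)^{2} \cdot \frac{1}{2} = 16^{2} \cdot \frac{1}{2} = 256 \cdot \frac{1}{2} = 128$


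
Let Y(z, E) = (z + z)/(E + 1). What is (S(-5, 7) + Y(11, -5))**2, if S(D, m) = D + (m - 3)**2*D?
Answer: 32761/4 ≈ 8190.3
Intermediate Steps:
S(D, m) = D + D*(-3 + m)**2 (S(D, m) = D + (-3 + m)**2*D = D + D*(-3 + m)**2)
Y(z, E) = 2*z/(1 + E) (Y(z, E) = (2*z)/(1 + E) = 2*z/(1 + E))
(S(-5, 7) + Y(11, -5))**2 = (-5*(1 + (-3 + 7)**2) + 2*11/(1 - 5))**2 = (-5*(1 + 4**2) + 2*11/(-4))**2 = (-5*(1 + 16) + 2*11*(-1/4))**2 = (-5*17 - 11/2)**2 = (-85 - 11/2)**2 = (-181/2)**2 = 32761/4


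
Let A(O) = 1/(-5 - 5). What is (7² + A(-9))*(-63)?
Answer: -30807/10 ≈ -3080.7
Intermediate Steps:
A(O) = -⅒ (A(O) = 1/(-10) = -⅒)
(7² + A(-9))*(-63) = (7² - ⅒)*(-63) = (49 - ⅒)*(-63) = (489/10)*(-63) = -30807/10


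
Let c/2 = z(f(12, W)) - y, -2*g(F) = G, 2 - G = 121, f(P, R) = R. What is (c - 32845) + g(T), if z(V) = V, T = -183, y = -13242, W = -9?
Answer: -12639/2 ≈ -6319.5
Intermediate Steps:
G = -119 (G = 2 - 1*121 = 2 - 121 = -119)
g(F) = 119/2 (g(F) = -1/2*(-119) = 119/2)
c = 26466 (c = 2*(-9 - 1*(-13242)) = 2*(-9 + 13242) = 2*13233 = 26466)
(c - 32845) + g(T) = (26466 - 32845) + 119/2 = -6379 + 119/2 = -12639/2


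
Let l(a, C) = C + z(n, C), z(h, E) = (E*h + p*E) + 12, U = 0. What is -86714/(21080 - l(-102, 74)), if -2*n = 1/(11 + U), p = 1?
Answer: -953854/230157 ≈ -4.1444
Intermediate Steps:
n = -1/22 (n = -1/(2*(11 + 0)) = -1/2/11 = -1/2*1/11 = -1/22 ≈ -0.045455)
z(h, E) = 12 + E + E*h (z(h, E) = (E*h + 1*E) + 12 = (E*h + E) + 12 = (E + E*h) + 12 = 12 + E + E*h)
l(a, C) = 12 + 43*C/22 (l(a, C) = C + (12 + C + C*(-1/22)) = C + (12 + C - C/22) = C + (12 + 21*C/22) = 12 + 43*C/22)
-86714/(21080 - l(-102, 74)) = -86714/(21080 - (12 + (43/22)*74)) = -86714/(21080 - (12 + 1591/11)) = -86714/(21080 - 1*1723/11) = -86714/(21080 - 1723/11) = -86714/230157/11 = -86714*11/230157 = -953854/230157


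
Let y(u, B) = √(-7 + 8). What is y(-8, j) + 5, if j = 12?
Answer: 6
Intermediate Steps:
y(u, B) = 1 (y(u, B) = √1 = 1)
y(-8, j) + 5 = 1 + 5 = 6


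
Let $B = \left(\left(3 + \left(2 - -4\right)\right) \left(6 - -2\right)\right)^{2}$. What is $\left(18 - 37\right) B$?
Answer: $-98496$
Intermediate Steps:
$B = 5184$ ($B = \left(\left(3 + \left(2 + 4\right)\right) \left(6 + 2\right)\right)^{2} = \left(\left(3 + 6\right) 8\right)^{2} = \left(9 \cdot 8\right)^{2} = 72^{2} = 5184$)
$\left(18 - 37\right) B = \left(18 - 37\right) 5184 = \left(-19\right) 5184 = -98496$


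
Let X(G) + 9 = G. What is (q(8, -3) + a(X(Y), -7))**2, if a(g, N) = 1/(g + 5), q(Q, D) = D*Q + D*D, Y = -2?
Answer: 8281/36 ≈ 230.03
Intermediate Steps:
X(G) = -9 + G
q(Q, D) = D**2 + D*Q (q(Q, D) = D*Q + D**2 = D**2 + D*Q)
a(g, N) = 1/(5 + g)
(q(8, -3) + a(X(Y), -7))**2 = (-3*(-3 + 8) + 1/(5 + (-9 - 2)))**2 = (-3*5 + 1/(5 - 11))**2 = (-15 + 1/(-6))**2 = (-15 - 1/6)**2 = (-91/6)**2 = 8281/36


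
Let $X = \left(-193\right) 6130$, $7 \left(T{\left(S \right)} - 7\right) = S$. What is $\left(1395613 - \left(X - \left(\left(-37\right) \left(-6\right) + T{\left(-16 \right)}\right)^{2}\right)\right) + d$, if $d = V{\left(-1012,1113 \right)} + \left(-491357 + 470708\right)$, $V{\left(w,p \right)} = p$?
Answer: $\frac{127917752}{49} \approx 2.6106 \cdot 10^{6}$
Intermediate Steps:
$T{\left(S \right)} = 7 + \frac{S}{7}$
$X = -1183090$
$d = -19536$ ($d = 1113 + \left(-491357 + 470708\right) = 1113 - 20649 = -19536$)
$\left(1395613 - \left(X - \left(\left(-37\right) \left(-6\right) + T{\left(-16 \right)}\right)^{2}\right)\right) + d = \left(1395613 + \left(\left(\left(-37\right) \left(-6\right) + \left(7 + \frac{1}{7} \left(-16\right)\right)\right)^{2} - -1183090\right)\right) - 19536 = \left(1395613 + \left(\left(222 + \left(7 - \frac{16}{7}\right)\right)^{2} + 1183090\right)\right) - 19536 = \left(1395613 + \left(\left(222 + \frac{33}{7}\right)^{2} + 1183090\right)\right) - 19536 = \left(1395613 + \left(\left(\frac{1587}{7}\right)^{2} + 1183090\right)\right) - 19536 = \left(1395613 + \left(\frac{2518569}{49} + 1183090\right)\right) - 19536 = \left(1395613 + \frac{60489979}{49}\right) - 19536 = \frac{128875016}{49} - 19536 = \frac{127917752}{49}$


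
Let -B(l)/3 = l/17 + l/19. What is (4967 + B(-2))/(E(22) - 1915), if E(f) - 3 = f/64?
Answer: -51345824/19758879 ≈ -2.5986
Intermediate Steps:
E(f) = 3 + f/64
B(l) = -108*l/323 (B(l) = -3*(l/17 + l/19) = -108*l/323)
(4967 + B(-2))/(E(22) - 1915) = (4967 - 108/323*(-2))/((3 + (1/64)*22) - 1915) = (4967 + 216/323)/((3 + 11/32) - 1915) = 1604557/(323*(107/32 - 1915)) = 1604557/(323*(-61173/32)) = (1604557/323)*(-32/61173) = -51345824/19758879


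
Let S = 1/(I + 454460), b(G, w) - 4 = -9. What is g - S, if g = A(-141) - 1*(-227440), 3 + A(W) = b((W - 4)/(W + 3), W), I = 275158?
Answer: 165938480975/729618 ≈ 2.2743e+5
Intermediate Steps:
b(G, w) = -5 (b(G, w) = 4 - 9 = -5)
A(W) = -8 (A(W) = -3 - 5 = -8)
S = 1/729618 (S = 1/(275158 + 454460) = 1/729618 ≈ 1.3706e-6)
g = 227432 (g = -8 - 1*(-227440) = -8 + 227440 = 227432)
g - S = 227432 - 1*1/729618 = 227432 - 1/729618 = 165938480975/729618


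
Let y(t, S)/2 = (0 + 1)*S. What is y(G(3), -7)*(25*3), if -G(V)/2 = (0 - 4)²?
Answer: -1050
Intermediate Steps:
G(V) = -32 (G(V) = -2*(0 - 4)² = -2*(-4)² = -2*16 = -32)
y(t, S) = 2*S (y(t, S) = 2*((0 + 1)*S) = 2*(1*S) = 2*S)
y(G(3), -7)*(25*3) = (2*(-7))*(25*3) = -14*75 = -1050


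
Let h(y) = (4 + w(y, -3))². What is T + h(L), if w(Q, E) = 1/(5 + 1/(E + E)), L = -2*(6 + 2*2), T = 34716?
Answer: 29211040/841 ≈ 34734.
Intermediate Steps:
L = -20 (L = -2*(6 + 4) = -2*10 = -20)
w(Q, E) = 1/(5 + 1/(2*E))
h(y) = 14884/841 (h(y) = (4 + 2*(-3)/(1 + 10*(-3)))² = (4 + 2*(-3)/(1 - 30))² = (4 + 2*(-3)/(-29))² = (4 + 2*(-3)*(-1/29))² = (4 + 6/29)² = (122/29)² = 14884/841)
T + h(L) = 34716 + 14884/841 = 29211040/841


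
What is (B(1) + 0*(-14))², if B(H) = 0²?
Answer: 0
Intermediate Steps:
B(H) = 0
(B(1) + 0*(-14))² = (0 + 0*(-14))² = (0 + 0)² = 0² = 0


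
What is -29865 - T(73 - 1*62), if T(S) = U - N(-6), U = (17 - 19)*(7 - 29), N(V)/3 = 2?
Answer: -29903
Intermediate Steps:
N(V) = 6 (N(V) = 3*2 = 6)
U = 44 (U = -2*(-22) = 44)
T(S) = 38 (T(S) = 44 - 1*6 = 44 - 6 = 38)
-29865 - T(73 - 1*62) = -29865 - 1*38 = -29865 - 38 = -29903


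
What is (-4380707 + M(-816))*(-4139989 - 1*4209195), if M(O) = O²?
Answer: 31015974531584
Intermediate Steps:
(-4380707 + M(-816))*(-4139989 - 1*4209195) = (-4380707 + (-816)²)*(-4139989 - 1*4209195) = (-4380707 + 665856)*(-4139989 - 4209195) = -3714851*(-8349184) = 31015974531584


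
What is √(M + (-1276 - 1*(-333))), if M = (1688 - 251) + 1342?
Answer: 6*√51 ≈ 42.849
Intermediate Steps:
M = 2779 (M = 1437 + 1342 = 2779)
√(M + (-1276 - 1*(-333))) = √(2779 + (-1276 - 1*(-333))) = √(2779 + (-1276 + 333)) = √(2779 - 943) = √1836 = 6*√51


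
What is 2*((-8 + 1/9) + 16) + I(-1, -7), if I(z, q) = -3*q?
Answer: 335/9 ≈ 37.222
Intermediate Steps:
2*((-8 + 1/9) + 16) + I(-1, -7) = 2*((-8 + 1/9) + 16) - 3*(-7) = 2*((-8 + 1/9) + 16) + 21 = 2*(-71/9 + 16) + 21 = 2*(73/9) + 21 = 146/9 + 21 = 335/9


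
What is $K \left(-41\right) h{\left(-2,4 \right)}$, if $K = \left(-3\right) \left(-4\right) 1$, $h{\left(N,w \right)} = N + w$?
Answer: $-984$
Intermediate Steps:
$K = 12$ ($K = 12 \cdot 1 = 12$)
$K \left(-41\right) h{\left(-2,4 \right)} = 12 \left(-41\right) \left(-2 + 4\right) = \left(-492\right) 2 = -984$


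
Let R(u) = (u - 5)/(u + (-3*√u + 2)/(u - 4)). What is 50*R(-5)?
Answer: 105750/1127 + 6750*I*√5/1127 ≈ 93.833 + 13.393*I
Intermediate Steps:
R(u) = (-5 + u)/(u + (2 - 3*√u)/(-4 + u))
50*R(-5) = 50*((-20 - 1*(-5)² + 9*(-5))/(-2 - 1*(-5)² + 3*√(-5) + 4*(-5))) = 50*((-20 - 1*25 - 45)/(-2 - 1*25 + 3*(I*√5) - 20)) = 50*((-20 - 25 - 45)/(-2 - 25 + 3*I*√5 - 20)) = 50*(-90/(-47 + 3*I*√5)) = -4500/(-47 + 3*I*√5)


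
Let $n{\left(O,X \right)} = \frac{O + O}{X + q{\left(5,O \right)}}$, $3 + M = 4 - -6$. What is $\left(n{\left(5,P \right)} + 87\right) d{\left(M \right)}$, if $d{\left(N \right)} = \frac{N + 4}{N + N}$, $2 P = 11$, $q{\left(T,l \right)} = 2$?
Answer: $\frac{2915}{42} \approx 69.405$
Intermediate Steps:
$M = 7$ ($M = -3 + \left(4 - -6\right) = -3 + \left(4 + 6\right) = -3 + 10 = 7$)
$P = \frac{11}{2}$ ($P = \frac{1}{2} \cdot 11 = \frac{11}{2} \approx 5.5$)
$d{\left(N \right)} = \frac{4 + N}{2 N}$
$n{\left(O,X \right)} = \frac{2 O}{2 + X}$ ($n{\left(O,X \right)} = \frac{O + O}{X + 2} = \frac{2 O}{2 + X}$)
$\left(n{\left(5,P \right)} + 87\right) d{\left(M \right)} = \left(2 \cdot 5 \frac{1}{2 + \frac{11}{2}} + 87\right) \frac{4 + 7}{2 \cdot 7} = \left(2 \cdot 5 \frac{1}{\frac{15}{2}} + 87\right) \frac{1}{2} \cdot \frac{1}{7} \cdot 11 = \left(2 \cdot 5 \cdot \frac{2}{15} + 87\right) \frac{11}{14} = \left(\frac{4}{3} + 87\right) \frac{11}{14} = \frac{265}{3} \cdot \frac{11}{14} = \frac{2915}{42}$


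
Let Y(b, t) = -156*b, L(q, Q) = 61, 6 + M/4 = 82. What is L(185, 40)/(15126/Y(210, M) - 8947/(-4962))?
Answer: 275440620/6056903 ≈ 45.475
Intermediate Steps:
M = 304 (M = -24 + 4*82 = -24 + 328 = 304)
L(185, 40)/(15126/Y(210, M) - 8947/(-4962)) = 61/(15126/((-156*210)) - 8947/(-4962)) = 61/(15126/(-32760) - 8947*(-1/4962)) = 61/(15126*(-1/32760) + 8947/4962) = 61/(-2521/5460 + 8947/4962) = 61/(6056903/4515420) = 61*(4515420/6056903) = 275440620/6056903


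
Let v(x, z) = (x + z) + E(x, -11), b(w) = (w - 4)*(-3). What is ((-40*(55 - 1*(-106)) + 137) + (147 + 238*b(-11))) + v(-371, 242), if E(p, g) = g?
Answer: 4414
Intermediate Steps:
b(w) = 12 - 3*w (b(w) = (-4 + w)*(-3) = 12 - 3*w)
v(x, z) = -11 + x + z (v(x, z) = (x + z) - 11 = -11 + x + z)
((-40*(55 - 1*(-106)) + 137) + (147 + 238*b(-11))) + v(-371, 242) = ((-40*(55 - 1*(-106)) + 137) + (147 + 238*(12 - 3*(-11)))) + (-11 - 371 + 242) = ((-40*(55 + 106) + 137) + (147 + 238*(12 + 33))) - 140 = ((-40*161 + 137) + (147 + 238*45)) - 140 = ((-6440 + 137) + (147 + 10710)) - 140 = (-6303 + 10857) - 140 = 4554 - 140 = 4414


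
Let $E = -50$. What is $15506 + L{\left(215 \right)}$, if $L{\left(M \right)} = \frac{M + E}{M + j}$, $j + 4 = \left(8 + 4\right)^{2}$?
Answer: $\frac{1100959}{71} \approx 15506.0$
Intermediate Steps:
$j = 140$ ($j = -4 + \left(8 + 4\right)^{2} = -4 + 12^{2} = -4 + 144 = 140$)
$L{\left(M \right)} = \frac{-50 + M}{140 + M}$ ($L{\left(M \right)} = \frac{M - 50}{M + 140} = \frac{-50 + M}{140 + M}$)
$15506 + L{\left(215 \right)} = 15506 + \frac{-50 + 215}{140 + 215} = 15506 + \frac{1}{355} \cdot 165 = 15506 + \frac{33}{71} = \frac{1100959}{71}$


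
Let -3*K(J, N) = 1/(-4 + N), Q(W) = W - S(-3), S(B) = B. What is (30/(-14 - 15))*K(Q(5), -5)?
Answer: -10/261 ≈ -0.038314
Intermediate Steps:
Q(W) = 3 + W (Q(W) = W - 1*(-3) = W + 3 = 3 + W)
K(J, N) = -1/(3*(-4 + N))
(30/(-14 - 15))*K(Q(5), -5) = (30/(-14 - 15))*(-1/(-12 + 3*(-5))) = (30/(-29))*(-1/(-12 - 15)) = (30*(-1/29))*(-1/(-27)) = -(-30)*(-1)/(29*27) = -30/29*1/27 = -10/261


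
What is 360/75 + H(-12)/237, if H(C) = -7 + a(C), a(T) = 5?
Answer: 5678/1185 ≈ 4.7916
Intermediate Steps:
H(C) = -2 (H(C) = -7 + 5 = -2)
360/75 + H(-12)/237 = 360/75 - 2/237 = 360*(1/75) - 2*1/237 = 24/5 - 2/237 = 5678/1185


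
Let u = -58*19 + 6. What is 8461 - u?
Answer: 9557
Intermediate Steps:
u = -1096 (u = -1102 + 6 = -1096)
8461 - u = 8461 - 1*(-1096) = 8461 + 1096 = 9557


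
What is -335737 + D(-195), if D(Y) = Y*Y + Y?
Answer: -297907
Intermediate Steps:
D(Y) = Y + Y² (D(Y) = Y² + Y = Y + Y²)
-335737 + D(-195) = -335737 - 195*(1 - 195) = -335737 - 195*(-194) = -335737 + 37830 = -297907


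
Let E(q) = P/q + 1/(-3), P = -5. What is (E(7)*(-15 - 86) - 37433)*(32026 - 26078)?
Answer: -4662464708/21 ≈ -2.2202e+8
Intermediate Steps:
E(q) = -⅓ - 5/q (E(q) = -5/q + 1/(-3) = -5/q + 1*(-⅓) = -5/q - ⅓ = -⅓ - 5/q)
(E(7)*(-15 - 86) - 37433)*(32026 - 26078) = (((⅓)*(-15 - 1*7)/7)*(-15 - 86) - 37433)*(32026 - 26078) = (((⅓)*(⅐)*(-15 - 7))*(-101) - 37433)*5948 = (((⅓)*(⅐)*(-22))*(-101) - 37433)*5948 = (-22/21*(-101) - 37433)*5948 = (2222/21 - 37433)*5948 = -783871/21*5948 = -4662464708/21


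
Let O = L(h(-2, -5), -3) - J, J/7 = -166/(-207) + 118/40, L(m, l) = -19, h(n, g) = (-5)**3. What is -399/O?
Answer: 1651860/187391 ≈ 8.8150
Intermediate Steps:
h(n, g) = -125
J = 108731/4140 (J = 7*(-166/(-207) + 118/40) = 7*(-166*(-1/207) + 118*(1/40)) = 7*(166/207 + 59/20) = 7*(15533/4140) = 108731/4140 ≈ 26.264)
O = -187391/4140 (O = -19 - 1*108731/4140 = -19 - 108731/4140 = -187391/4140 ≈ -45.264)
-399/O = -399/(-187391/4140) = -399*(-4140/187391) = 1651860/187391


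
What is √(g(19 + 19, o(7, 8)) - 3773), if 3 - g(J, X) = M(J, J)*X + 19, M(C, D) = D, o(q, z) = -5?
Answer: I*√3599 ≈ 59.992*I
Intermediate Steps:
g(J, X) = -16 - J*X (g(J, X) = 3 - (J*X + 19) = 3 - (19 + J*X) = 3 + (-19 - J*X) = -16 - J*X)
√(g(19 + 19, o(7, 8)) - 3773) = √((-16 - 1*(19 + 19)*(-5)) - 3773) = √((-16 - 1*38*(-5)) - 3773) = √((-16 + 190) - 3773) = √(174 - 3773) = √(-3599) = I*√3599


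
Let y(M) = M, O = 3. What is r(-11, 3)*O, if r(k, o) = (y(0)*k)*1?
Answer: 0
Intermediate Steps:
r(k, o) = 0 (r(k, o) = (0*k)*1 = 0*1 = 0)
r(-11, 3)*O = 0*3 = 0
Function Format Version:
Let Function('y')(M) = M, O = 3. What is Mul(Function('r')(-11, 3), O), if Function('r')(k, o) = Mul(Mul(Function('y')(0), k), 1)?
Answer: 0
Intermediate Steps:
Function('r')(k, o) = 0 (Function('r')(k, o) = Mul(Mul(0, k), 1) = Mul(0, 1) = 0)
Mul(Function('r')(-11, 3), O) = Mul(0, 3) = 0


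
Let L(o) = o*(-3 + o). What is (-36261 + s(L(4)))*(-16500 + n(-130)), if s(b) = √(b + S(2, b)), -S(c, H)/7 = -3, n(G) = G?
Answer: 602937280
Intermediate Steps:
S(c, H) = 21 (S(c, H) = -7*(-3) = 21)
s(b) = √(21 + b) (s(b) = √(b + 21) = √(21 + b))
(-36261 + s(L(4)))*(-16500 + n(-130)) = (-36261 + √(21 + 4*(-3 + 4)))*(-16500 - 130) = (-36261 + √(21 + 4*1))*(-16630) = (-36261 + √(21 + 4))*(-16630) = (-36261 + √25)*(-16630) = (-36261 + 5)*(-16630) = -36256*(-16630) = 602937280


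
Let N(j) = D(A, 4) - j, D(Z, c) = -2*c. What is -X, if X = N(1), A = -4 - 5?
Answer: 9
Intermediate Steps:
A = -9
N(j) = -8 - j (N(j) = -2*4 - j = -8 - j)
X = -9 (X = -8 - 1*1 = -8 - 1 = -9)
-X = -1*(-9) = 9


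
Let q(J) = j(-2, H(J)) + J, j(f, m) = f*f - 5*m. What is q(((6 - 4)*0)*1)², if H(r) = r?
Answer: 16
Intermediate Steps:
j(f, m) = f² - 5*m
q(J) = 4 - 4*J (q(J) = ((-2)² - 5*J) + J = (4 - 5*J) + J = 4 - 4*J)
q(((6 - 4)*0)*1)² = (4 - 4*(6 - 4)*0)² = (4 - 4*2*0)² = (4 - 0)² = (4 - 4*0)² = (4 + 0)² = 4² = 16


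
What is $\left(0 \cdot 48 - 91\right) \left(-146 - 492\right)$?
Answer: $58058$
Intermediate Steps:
$\left(0 \cdot 48 - 91\right) \left(-146 - 492\right) = \left(0 - 91\right) \left(-638\right) = \left(-91\right) \left(-638\right) = 58058$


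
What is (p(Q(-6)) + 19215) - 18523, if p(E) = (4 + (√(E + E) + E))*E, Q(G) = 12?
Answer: 884 + 24*√6 ≈ 942.79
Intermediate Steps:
p(E) = E*(4 + E + √2*√E) (p(E) = (4 + (√(2*E) + E))*E = (4 + (√2*√E + E))*E = (4 + (E + √2*√E))*E = (4 + E + √2*√E)*E = E*(4 + E + √2*√E))
(p(Q(-6)) + 19215) - 18523 = ((12² + 4*12 + √2*12^(3/2)) + 19215) - 18523 = ((144 + 48 + √2*(24*√3)) + 19215) - 18523 = ((144 + 48 + 24*√6) + 19215) - 18523 = ((192 + 24*√6) + 19215) - 18523 = (19407 + 24*√6) - 18523 = 884 + 24*√6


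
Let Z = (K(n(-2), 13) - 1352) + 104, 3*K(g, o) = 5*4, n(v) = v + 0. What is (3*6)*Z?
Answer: -22344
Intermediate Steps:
n(v) = v
K(g, o) = 20/3 (K(g, o) = (5*4)/3 = (1/3)*20 = 20/3)
Z = -3724/3 (Z = (20/3 - 1352) + 104 = -4036/3 + 104 = -3724/3 ≈ -1241.3)
(3*6)*Z = (3*6)*(-3724/3) = 18*(-3724/3) = -22344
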